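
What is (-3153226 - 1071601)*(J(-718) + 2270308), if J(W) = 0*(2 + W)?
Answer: -9591658536716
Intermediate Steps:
J(W) = 0
(-3153226 - 1071601)*(J(-718) + 2270308) = (-3153226 - 1071601)*(0 + 2270308) = -4224827*2270308 = -9591658536716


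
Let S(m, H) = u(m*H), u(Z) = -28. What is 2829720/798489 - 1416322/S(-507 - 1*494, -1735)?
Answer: 188499461603/3726282 ≈ 50587.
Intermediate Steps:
S(m, H) = -28
2829720/798489 - 1416322/S(-507 - 1*494, -1735) = 2829720/798489 - 1416322/(-28) = 2829720*(1/798489) - 1416322*(-1/28) = 943240/266163 + 708161/14 = 188499461603/3726282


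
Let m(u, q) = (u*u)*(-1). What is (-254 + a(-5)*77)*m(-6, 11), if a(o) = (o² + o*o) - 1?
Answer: -126684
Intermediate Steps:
m(u, q) = -u² (m(u, q) = u²*(-1) = -u²)
a(o) = -1 + 2*o² (a(o) = (o² + o²) - 1 = 2*o² - 1 = -1 + 2*o²)
(-254 + a(-5)*77)*m(-6, 11) = (-254 + (-1 + 2*(-5)²)*77)*(-1*(-6)²) = (-254 + (-1 + 2*25)*77)*(-1*36) = (-254 + (-1 + 50)*77)*(-36) = (-254 + 49*77)*(-36) = (-254 + 3773)*(-36) = 3519*(-36) = -126684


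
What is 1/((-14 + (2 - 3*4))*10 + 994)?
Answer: 1/754 ≈ 0.0013263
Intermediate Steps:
1/((-14 + (2 - 3*4))*10 + 994) = 1/((-14 + (2 - 12))*10 + 994) = 1/((-14 - 10)*10 + 994) = 1/(-24*10 + 994) = 1/(-240 + 994) = 1/754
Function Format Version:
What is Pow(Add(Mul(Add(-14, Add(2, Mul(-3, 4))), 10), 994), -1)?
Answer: Rational(1, 754) ≈ 0.0013263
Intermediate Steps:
Pow(Add(Mul(Add(-14, Add(2, Mul(-3, 4))), 10), 994), -1) = Pow(Add(Mul(Add(-14, Add(2, -12)), 10), 994), -1) = Pow(Add(Mul(Add(-14, -10), 10), 994), -1) = Pow(Add(Mul(-24, 10), 994), -1) = Pow(Add(-240, 994), -1) = Pow(754, -1) = Rational(1, 754)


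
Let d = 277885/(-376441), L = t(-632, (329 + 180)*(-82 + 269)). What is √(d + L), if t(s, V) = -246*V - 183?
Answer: I*√3318117344933044966/376441 ≈ 4838.9*I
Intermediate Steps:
t(s, V) = -183 - 246*V
L = -23415201 (L = -183 - 246*(329 + 180)*(-82 + 269) = -183 - 125214*187 = -183 - 246*95183 = -183 - 23415018 = -23415201)
d = -277885/376441 (d = 277885*(-1/376441) = -277885/376441 ≈ -0.73819)
√(d + L) = √(-277885/376441 - 23415201) = √(-8814441957526/376441) = I*√3318117344933044966/376441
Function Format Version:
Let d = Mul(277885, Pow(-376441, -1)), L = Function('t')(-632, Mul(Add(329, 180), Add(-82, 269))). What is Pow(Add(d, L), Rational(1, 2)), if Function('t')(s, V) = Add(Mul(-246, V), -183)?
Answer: Mul(Rational(1, 376441), I, Pow(3318117344933044966, Rational(1, 2))) ≈ Mul(4838.9, I)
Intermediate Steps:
Function('t')(s, V) = Add(-183, Mul(-246, V))
L = -23415201 (L = Add(-183, Mul(-246, Mul(Add(329, 180), Add(-82, 269)))) = Add(-183, Mul(-246, Mul(509, 187))) = Add(-183, Mul(-246, 95183)) = Add(-183, -23415018) = -23415201)
d = Rational(-277885, 376441) (d = Mul(277885, Rational(-1, 376441)) = Rational(-277885, 376441) ≈ -0.73819)
Pow(Add(d, L), Rational(1, 2)) = Pow(Add(Rational(-277885, 376441), -23415201), Rational(1, 2)) = Pow(Rational(-8814441957526, 376441), Rational(1, 2)) = Mul(Rational(1, 376441), I, Pow(3318117344933044966, Rational(1, 2)))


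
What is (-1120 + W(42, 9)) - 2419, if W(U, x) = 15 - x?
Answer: -3533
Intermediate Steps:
(-1120 + W(42, 9)) - 2419 = (-1120 + (15 - 1*9)) - 2419 = (-1120 + (15 - 9)) - 2419 = (-1120 + 6) - 2419 = -1114 - 2419 = -3533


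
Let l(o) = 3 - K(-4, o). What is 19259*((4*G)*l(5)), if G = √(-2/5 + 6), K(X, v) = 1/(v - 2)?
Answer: 1232576*√35/15 ≈ 4.8613e+5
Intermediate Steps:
K(X, v) = 1/(-2 + v)
l(o) = 3 - 1/(-2 + o)
G = 2*√35/5 (G = √(-2*⅕ + 6) = √(-⅖ + 6) = √(28/5) = 2*√35/5 ≈ 2.3664)
19259*((4*G)*l(5)) = 19259*((4*(2*√35/5))*((-7 + 3*5)/(-2 + 5))) = 19259*((8*√35/5)*((-7 + 15)/3)) = 19259*((8*√35/5)*((⅓)*8)) = 19259*((8*√35/5)*(8/3)) = 19259*(64*√35/15) = 1232576*√35/15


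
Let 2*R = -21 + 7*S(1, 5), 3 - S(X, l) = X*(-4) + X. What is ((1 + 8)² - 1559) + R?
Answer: -2935/2 ≈ -1467.5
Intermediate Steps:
S(X, l) = 3 + 3*X (S(X, l) = 3 - (X*(-4) + X) = 3 - (-4*X + X) = 3 - (-3)*X = 3 + 3*X)
R = 21/2 (R = (-21 + 7*(3 + 3*1))/2 = (-21 + 7*(3 + 3))/2 = (-21 + 7*6)/2 = (-21 + 42)/2 = (½)*21 = 21/2 ≈ 10.500)
((1 + 8)² - 1559) + R = ((1 + 8)² - 1559) + 21/2 = (9² - 1559) + 21/2 = (81 - 1559) + 21/2 = -1478 + 21/2 = -2935/2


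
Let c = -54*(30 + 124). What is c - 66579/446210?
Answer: -3710748939/446210 ≈ -8316.2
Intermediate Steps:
c = -8316 (c = -54*154 = -8316)
c - 66579/446210 = -8316 - 66579/446210 = -3710748939/446210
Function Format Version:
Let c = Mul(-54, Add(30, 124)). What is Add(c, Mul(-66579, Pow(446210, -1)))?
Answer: Rational(-3710748939, 446210) ≈ -8316.2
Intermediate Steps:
c = -8316 (c = Mul(-54, 154) = -8316)
Add(c, Mul(-66579, Pow(446210, -1))) = Add(-8316, Mul(-66579, Pow(446210, -1))) = Add(-8316, Mul(-66579, Rational(1, 446210))) = Add(-8316, Rational(-66579, 446210)) = Rational(-3710748939, 446210)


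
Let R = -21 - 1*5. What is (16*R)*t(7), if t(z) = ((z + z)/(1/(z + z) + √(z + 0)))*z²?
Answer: 3995264/1371 - 55933696*√7/1371 ≈ -1.0503e+5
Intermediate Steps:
R = -26 (R = -21 - 5 = -26)
t(z) = 2*z³/(√z + 1/(2*z)) (t(z) = ((2*z)/(1/(2*z) + √z))*z² = ((2*z)/(√z + 1/(2*z)))*z² = (2*z/(√z + 1/(2*z)))*z² = 2*z³/(√z + 1/(2*z)))
(16*R)*t(7) = (16*(-26))*(4*7⁴/(1 + 2*7^(3/2))) = -1664*2401/(1 + 2*(7*√7)) = -1664*2401/(1 + 14*√7) = -3995264/(1 + 14*√7)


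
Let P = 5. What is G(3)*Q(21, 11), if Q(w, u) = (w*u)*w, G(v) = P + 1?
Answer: 29106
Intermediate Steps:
G(v) = 6 (G(v) = 5 + 1 = 6)
Q(w, u) = u*w**2 (Q(w, u) = (u*w)*w = u*w**2)
G(3)*Q(21, 11) = 6*(11*21**2) = 6*(11*441) = 6*4851 = 29106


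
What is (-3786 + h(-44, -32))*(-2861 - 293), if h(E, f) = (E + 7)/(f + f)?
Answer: 382055059/32 ≈ 1.1939e+7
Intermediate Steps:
h(E, f) = (7 + E)/(2*f) (h(E, f) = (7 + E)/((2*f)) = (7 + E)*(1/(2*f)) = (7 + E)/(2*f))
(-3786 + h(-44, -32))*(-2861 - 293) = (-3786 + (1/2)*(7 - 44)/(-32))*(-2861 - 293) = (-3786 + (1/2)*(-1/32)*(-37))*(-3154) = (-3786 + 37/64)*(-3154) = -242267/64*(-3154) = 382055059/32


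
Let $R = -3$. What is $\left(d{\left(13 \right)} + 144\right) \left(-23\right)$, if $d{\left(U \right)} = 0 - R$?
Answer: $-3381$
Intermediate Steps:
$d{\left(U \right)} = 3$ ($d{\left(U \right)} = 0 - -3 = 0 + 3 = 3$)
$\left(d{\left(13 \right)} + 144\right) \left(-23\right) = \left(3 + 144\right) \left(-23\right) = 147 \left(-23\right) = -3381$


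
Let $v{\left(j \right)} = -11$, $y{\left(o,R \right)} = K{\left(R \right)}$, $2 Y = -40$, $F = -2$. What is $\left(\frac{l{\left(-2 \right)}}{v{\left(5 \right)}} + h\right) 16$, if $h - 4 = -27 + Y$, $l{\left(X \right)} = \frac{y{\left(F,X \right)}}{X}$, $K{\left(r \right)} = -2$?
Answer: $- \frac{7584}{11} \approx -689.45$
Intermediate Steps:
$Y = -20$ ($Y = \frac{1}{2} \left(-40\right) = -20$)
$y{\left(o,R \right)} = -2$
$l{\left(X \right)} = - \frac{2}{X}$
$h = -43$ ($h = 4 - 47 = -43$)
$\left(\frac{l{\left(-2 \right)}}{v{\left(5 \right)}} + h\right) 16 = \left(\frac{\left(-2\right) \frac{1}{-2}}{-11} - 43\right) 16 = \left(\left(-2\right) \left(- \frac{1}{2}\right) \left(- \frac{1}{11}\right) - 43\right) 16 = \left(1 \left(- \frac{1}{11}\right) - 43\right) 16 = \left(- \frac{1}{11} - 43\right) 16 = \left(- \frac{474}{11}\right) 16 = - \frac{7584}{11}$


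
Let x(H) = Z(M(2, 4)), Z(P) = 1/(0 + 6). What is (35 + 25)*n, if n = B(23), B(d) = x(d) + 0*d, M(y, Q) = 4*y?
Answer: 10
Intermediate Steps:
Z(P) = ⅙ (Z(P) = 1/6 = ⅙)
x(H) = ⅙
B(d) = ⅙ (B(d) = ⅙ + 0*d = ⅙ + 0 = ⅙)
n = ⅙ ≈ 0.16667
(35 + 25)*n = (35 + 25)*(⅙) = 60*(⅙) = 10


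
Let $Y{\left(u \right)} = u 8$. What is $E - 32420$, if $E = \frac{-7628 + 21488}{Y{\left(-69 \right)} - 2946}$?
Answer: $- \frac{1718470}{53} \approx -32424.0$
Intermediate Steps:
$Y{\left(u \right)} = 8 u$
$E = - \frac{210}{53}$ ($E = \frac{-7628 + 21488}{8 \left(-69\right) - 2946} = \frac{13860}{-552 - 2946} = \frac{13860}{-3498} = 13860 \left(- \frac{1}{3498}\right) = - \frac{210}{53} \approx -3.9623$)
$E - 32420 = - \frac{210}{53} - 32420 = - \frac{1718470}{53}$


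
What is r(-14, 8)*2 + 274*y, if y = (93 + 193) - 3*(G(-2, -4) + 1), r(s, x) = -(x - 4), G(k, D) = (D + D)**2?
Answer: 24926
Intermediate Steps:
G(k, D) = 4*D**2 (G(k, D) = (2*D)**2 = 4*D**2)
r(s, x) = 4 - x (r(s, x) = -(-4 + x) = 4 - x)
y = 91 (y = (93 + 193) - 3*(4*(-4)**2 + 1) = 286 - 3*(4*16 + 1) = 286 - 3*(64 + 1) = 286 - 3*65 = 286 - 195 = 91)
r(-14, 8)*2 + 274*y = (4 - 1*8)*2 + 274*91 = (4 - 8)*2 + 24934 = -4*2 + 24934 = -8 + 24934 = 24926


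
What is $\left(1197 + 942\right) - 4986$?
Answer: $-2847$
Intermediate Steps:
$\left(1197 + 942\right) - 4986 = 2139 - 4986 = -2847$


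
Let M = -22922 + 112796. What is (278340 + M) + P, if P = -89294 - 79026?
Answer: 199894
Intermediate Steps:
P = -168320
M = 89874
(278340 + M) + P = (278340 + 89874) - 168320 = 368214 - 168320 = 199894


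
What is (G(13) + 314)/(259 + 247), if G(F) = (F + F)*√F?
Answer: 157/253 + 13*√13/253 ≈ 0.80582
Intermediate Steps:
G(F) = 2*F^(3/2) (G(F) = (2*F)*√F = 2*F^(3/2))
(G(13) + 314)/(259 + 247) = (2*13^(3/2) + 314)/(259 + 247) = (2*(13*√13) + 314)/506 = (26*√13 + 314)*(1/506) = (314 + 26*√13)*(1/506) = 157/253 + 13*√13/253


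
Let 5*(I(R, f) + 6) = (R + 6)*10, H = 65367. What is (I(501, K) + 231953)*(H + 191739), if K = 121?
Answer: 59895670866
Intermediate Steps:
I(R, f) = 6 + 2*R (I(R, f) = -6 + ((R + 6)*10)/5 = -6 + ((6 + R)*10)/5 = -6 + (60 + 10*R)/5 = -6 + (12 + 2*R) = 6 + 2*R)
(I(501, K) + 231953)*(H + 191739) = ((6 + 2*501) + 231953)*(65367 + 191739) = ((6 + 1002) + 231953)*257106 = (1008 + 231953)*257106 = 232961*257106 = 59895670866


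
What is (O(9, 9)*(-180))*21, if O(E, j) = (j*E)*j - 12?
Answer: -2710260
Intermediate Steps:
O(E, j) = -12 + E*j² (O(E, j) = (E*j)*j - 12 = E*j² - 12 = -12 + E*j²)
(O(9, 9)*(-180))*21 = ((-12 + 9*9²)*(-180))*21 = ((-12 + 9*81)*(-180))*21 = ((-12 + 729)*(-180))*21 = (717*(-180))*21 = -129060*21 = -2710260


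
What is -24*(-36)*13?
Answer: 11232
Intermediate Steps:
-24*(-36)*13 = 864*13 = 11232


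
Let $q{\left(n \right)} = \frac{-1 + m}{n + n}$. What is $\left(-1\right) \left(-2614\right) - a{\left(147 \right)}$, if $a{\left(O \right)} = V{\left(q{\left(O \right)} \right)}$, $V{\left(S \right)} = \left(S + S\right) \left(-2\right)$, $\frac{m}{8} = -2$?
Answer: $\frac{384224}{147} \approx 2613.8$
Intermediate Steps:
$m = -16$ ($m = 8 \left(-2\right) = -16$)
$q{\left(n \right)} = - \frac{17}{2 n}$ ($q{\left(n \right)} = \frac{-1 - 16}{n + n} = - \frac{17}{2 n}$)
$V{\left(S \right)} = - 4 S$ ($V{\left(S \right)} = 2 S \left(-2\right) = - 4 S$)
$a{\left(O \right)} = \frac{34}{O}$ ($a{\left(O \right)} = - 4 \left(- \frac{17}{2 O}\right) = \frac{34}{O}$)
$\left(-1\right) \left(-2614\right) - a{\left(147 \right)} = \left(-1\right) \left(-2614\right) - \frac{34}{147} = 2614 - 34 \cdot \frac{1}{147} = 2614 - \frac{34}{147} = \frac{384224}{147}$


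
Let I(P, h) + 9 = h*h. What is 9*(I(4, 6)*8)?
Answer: 1944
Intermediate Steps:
I(P, h) = -9 + h² (I(P, h) = -9 + h*h = -9 + h²)
9*(I(4, 6)*8) = 9*((-9 + 6²)*8) = 9*((-9 + 36)*8) = 9*(27*8) = 9*216 = 1944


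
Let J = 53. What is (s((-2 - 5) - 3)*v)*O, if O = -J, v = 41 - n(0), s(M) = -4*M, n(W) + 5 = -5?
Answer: -108120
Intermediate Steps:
n(W) = -10 (n(W) = -5 - 5 = -10)
v = 51 (v = 41 - 1*(-10) = 41 + 10 = 51)
O = -53 (O = -1*53 = -53)
(s((-2 - 5) - 3)*v)*O = (-4*((-2 - 5) - 3)*51)*(-53) = (-4*(-7 - 3)*51)*(-53) = (-4*(-10)*51)*(-53) = (40*51)*(-53) = 2040*(-53) = -108120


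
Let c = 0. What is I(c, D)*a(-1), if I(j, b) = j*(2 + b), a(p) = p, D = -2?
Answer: 0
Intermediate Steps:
I(c, D)*a(-1) = (0*(2 - 2))*(-1) = (0*0)*(-1) = 0*(-1) = 0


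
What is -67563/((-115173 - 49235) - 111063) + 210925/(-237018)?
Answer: -42090073541/65291585478 ≈ -0.64465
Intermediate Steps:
-67563/((-115173 - 49235) - 111063) + 210925/(-237018) = -67563/(-164408 - 111063) + 210925*(-1/237018) = -67563/(-275471) - 210925/237018 = -67563*(-1/275471) - 210925/237018 = 67563/275471 - 210925/237018 = -42090073541/65291585478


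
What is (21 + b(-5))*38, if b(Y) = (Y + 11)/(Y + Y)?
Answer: 3876/5 ≈ 775.20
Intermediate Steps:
b(Y) = (11 + Y)/(2*Y) (b(Y) = (11 + Y)/((2*Y)) = (11 + Y)*(1/(2*Y)) = (11 + Y)/(2*Y))
(21 + b(-5))*38 = (21 + (½)*(11 - 5)/(-5))*38 = (21 + (½)*(-⅕)*6)*38 = (21 - ⅗)*38 = (102/5)*38 = 3876/5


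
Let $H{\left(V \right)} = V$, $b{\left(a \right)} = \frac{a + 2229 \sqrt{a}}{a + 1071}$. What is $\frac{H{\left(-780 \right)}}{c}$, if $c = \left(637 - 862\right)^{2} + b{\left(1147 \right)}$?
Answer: $- \frac{97130844152940}{6304226913116891} + \frac{1928129580 \sqrt{1147}}{6304226913116891} \approx -0.015397$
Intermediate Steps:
$b{\left(a \right)} = \frac{a + 2229 \sqrt{a}}{1071 + a}$
$c = \frac{112287397}{2218} + \frac{2229 \sqrt{1147}}{2218}$ ($c = \left(637 - 862\right)^{2} + \frac{1147 + 2229 \sqrt{1147}}{1071 + 1147} = \left(-225\right)^{2} + \frac{1147 + 2229 \sqrt{1147}}{2218} = 50625 + \frac{1147 + 2229 \sqrt{1147}}{2218} = 50625 + \left(\frac{1147}{2218} + \frac{2229 \sqrt{1147}}{2218}\right) = \frac{112287397}{2218} + \frac{2229 \sqrt{1147}}{2218} \approx 50660.0$)
$\frac{H{\left(-780 \right)}}{c} = - \frac{780}{\frac{112287397}{2218} + \frac{2229 \sqrt{1147}}{2218}}$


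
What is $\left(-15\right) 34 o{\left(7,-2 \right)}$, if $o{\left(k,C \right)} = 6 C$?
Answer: $6120$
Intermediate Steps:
$\left(-15\right) 34 o{\left(7,-2 \right)} = \left(-15\right) 34 \cdot 6 \left(-2\right) = \left(-510\right) \left(-12\right) = 6120$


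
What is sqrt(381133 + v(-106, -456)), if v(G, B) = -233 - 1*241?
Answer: sqrt(380659) ≈ 616.98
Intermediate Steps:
v(G, B) = -474 (v(G, B) = -233 - 241 = -474)
sqrt(381133 + v(-106, -456)) = sqrt(381133 - 474) = sqrt(380659)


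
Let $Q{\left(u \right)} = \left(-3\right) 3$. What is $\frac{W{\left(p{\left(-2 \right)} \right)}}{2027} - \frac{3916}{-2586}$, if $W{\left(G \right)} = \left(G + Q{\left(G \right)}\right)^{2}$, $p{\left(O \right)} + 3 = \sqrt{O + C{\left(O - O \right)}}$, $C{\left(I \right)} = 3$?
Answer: $\frac{4125319}{2620911} \approx 1.574$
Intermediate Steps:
$Q{\left(u \right)} = -9$
$p{\left(O \right)} = -3 + \sqrt{3 + O}$ ($p{\left(O \right)} = -3 + \sqrt{O + 3} = -3 + \sqrt{3 + O}$)
$W{\left(G \right)} = \left(-9 + G\right)^{2}$ ($W{\left(G \right)} = \left(G - 9\right)^{2} = \left(-9 + G\right)^{2}$)
$\frac{W{\left(p{\left(-2 \right)} \right)}}{2027} - \frac{3916}{-2586} = \frac{\left(-9 - \left(3 - \sqrt{3 - 2}\right)\right)^{2}}{2027} - \frac{3916}{-2586} = \left(-9 - \left(3 - \sqrt{1}\right)\right)^{2} \cdot \frac{1}{2027} - - \frac{1958}{1293} = \left(-9 + \left(-3 + 1\right)\right)^{2} \cdot \frac{1}{2027} + \frac{1958}{1293} = \left(-9 - 2\right)^{2} \cdot \frac{1}{2027} + \frac{1958}{1293} = \left(-11\right)^{2} \cdot \frac{1}{2027} + \frac{1958}{1293} = 121 \cdot \frac{1}{2027} + \frac{1958}{1293} = \frac{121}{2027} + \frac{1958}{1293} = \frac{4125319}{2620911}$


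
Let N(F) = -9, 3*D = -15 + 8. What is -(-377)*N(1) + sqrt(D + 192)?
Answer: -3393 + sqrt(1707)/3 ≈ -3379.2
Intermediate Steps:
D = -7/3 (D = (-15 + 8)/3 = (1/3)*(-7) = -7/3 ≈ -2.3333)
-(-377)*N(1) + sqrt(D + 192) = -(-377)*(-9) + sqrt(-7/3 + 192) = -377*9 + sqrt(569/3) = -3393 + sqrt(1707)/3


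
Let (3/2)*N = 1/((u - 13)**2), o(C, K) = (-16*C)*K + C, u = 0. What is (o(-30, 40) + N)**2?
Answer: 94462693132864/257049 ≈ 3.6749e+8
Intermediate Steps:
o(C, K) = C - 16*C*K (o(C, K) = -16*C*K + C = C - 16*C*K)
N = 2/507 (N = 2/(3*((0 - 13)**2)) = 2/(3*((-13)**2)) = (2/3)/169 = (2/3)*(1/169) = 2/507 ≈ 0.0039448)
(o(-30, 40) + N)**2 = (-30*(1 - 16*40) + 2/507)**2 = (-30*(1 - 640) + 2/507)**2 = (-30*(-639) + 2/507)**2 = (19170 + 2/507)**2 = (9719192/507)**2 = 94462693132864/257049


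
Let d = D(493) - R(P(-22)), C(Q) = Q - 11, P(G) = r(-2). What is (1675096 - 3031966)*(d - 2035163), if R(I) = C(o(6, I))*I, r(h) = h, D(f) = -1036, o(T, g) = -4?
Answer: 2762898043230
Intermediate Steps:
P(G) = -2
C(Q) = -11 + Q
R(I) = -15*I (R(I) = (-11 - 4)*I = -15*I)
d = -1066 (d = -1036 - (-15)*(-2) = -1036 - 1*30 = -1036 - 30 = -1066)
(1675096 - 3031966)*(d - 2035163) = (1675096 - 3031966)*(-1066 - 2035163) = -1356870*(-2036229) = 2762898043230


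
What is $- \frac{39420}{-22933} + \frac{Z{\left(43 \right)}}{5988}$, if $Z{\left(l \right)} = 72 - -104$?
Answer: $\frac{60020792}{34330701} \approx 1.7483$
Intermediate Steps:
$Z{\left(l \right)} = 176$ ($Z{\left(l \right)} = 72 + 104 = 176$)
$- \frac{39420}{-22933} + \frac{Z{\left(43 \right)}}{5988} = - \frac{39420}{-22933} + \frac{176}{5988} = \left(-39420\right) \left(- \frac{1}{22933}\right) + 176 \cdot \frac{1}{5988} = \frac{39420}{22933} + \frac{44}{1497} = \frac{60020792}{34330701}$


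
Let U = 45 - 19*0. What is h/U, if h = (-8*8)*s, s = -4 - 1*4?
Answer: 512/45 ≈ 11.378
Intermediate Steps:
s = -8 (s = -4 - 4 = -8)
h = 512 (h = -8*8*(-8) = -64*(-8) = 512)
U = 45 (U = 45 + 0 = 45)
h/U = 512/45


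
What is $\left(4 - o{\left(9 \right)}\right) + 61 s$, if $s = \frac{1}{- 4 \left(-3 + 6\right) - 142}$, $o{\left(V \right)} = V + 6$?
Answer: $- \frac{1755}{154} \approx -11.396$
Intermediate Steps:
$o{\left(V \right)} = 6 + V$
$s = - \frac{1}{154}$ ($s = \frac{1}{\left(-4\right) 3 - 142} = \frac{1}{-12 - 142} = \frac{1}{-154} = - \frac{1}{154} \approx -0.0064935$)
$\left(4 - o{\left(9 \right)}\right) + 61 s = \left(4 - \left(6 + 9\right)\right) + 61 \left(- \frac{1}{154}\right) = \left(4 - 15\right) - \frac{61}{154} = -11 - \frac{61}{154} = - \frac{1755}{154}$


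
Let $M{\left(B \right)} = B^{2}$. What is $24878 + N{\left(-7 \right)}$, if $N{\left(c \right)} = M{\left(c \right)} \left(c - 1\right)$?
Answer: $24486$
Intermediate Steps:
$N{\left(c \right)} = c^{2} \left(-1 + c\right)$ ($N{\left(c \right)} = c^{2} \left(c - 1\right) = c^{2} \left(-1 + c\right)$)
$24878 + N{\left(-7 \right)} = 24878 + \left(-7\right)^{2} \left(-1 - 7\right) = 24878 + 49 \left(-8\right) = 24878 - 392 = 24486$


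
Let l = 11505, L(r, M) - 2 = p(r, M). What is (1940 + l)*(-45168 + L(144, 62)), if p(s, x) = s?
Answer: -605320790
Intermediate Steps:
L(r, M) = 2 + r
(1940 + l)*(-45168 + L(144, 62)) = (1940 + 11505)*(-45168 + (2 + 144)) = 13445*(-45168 + 146) = 13445*(-45022) = -605320790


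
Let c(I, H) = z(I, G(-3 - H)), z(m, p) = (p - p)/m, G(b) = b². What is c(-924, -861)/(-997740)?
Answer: 0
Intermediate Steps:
z(m, p) = 0 (z(m, p) = 0/m = 0)
c(I, H) = 0
c(-924, -861)/(-997740) = 0/(-997740) = 0*(-1/997740) = 0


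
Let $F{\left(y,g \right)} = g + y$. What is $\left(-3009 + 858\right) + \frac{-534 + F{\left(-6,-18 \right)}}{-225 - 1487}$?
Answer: $- \frac{1840977}{856} \approx -2150.7$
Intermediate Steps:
$\left(-3009 + 858\right) + \frac{-534 + F{\left(-6,-18 \right)}}{-225 - 1487} = \left(-3009 + 858\right) + \frac{-534 - 24}{-225 - 1487} = -2151 + \frac{-534 - 24}{-1712} = -2151 - - \frac{279}{856} = -2151 + \frac{279}{856} = - \frac{1840977}{856}$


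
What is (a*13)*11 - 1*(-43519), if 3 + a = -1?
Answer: 42947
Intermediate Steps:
a = -4 (a = -3 - 1 = -4)
(a*13)*11 - 1*(-43519) = -4*13*11 - 1*(-43519) = -52*11 + 43519 = -572 + 43519 = 42947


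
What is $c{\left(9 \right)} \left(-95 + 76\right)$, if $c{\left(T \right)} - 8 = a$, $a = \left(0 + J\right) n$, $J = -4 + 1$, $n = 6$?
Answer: $190$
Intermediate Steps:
$J = -3$
$a = -18$ ($a = \left(0 - 3\right) 6 = \left(-3\right) 6 = -18$)
$c{\left(T \right)} = -10$ ($c{\left(T \right)} = 8 - 18 = -10$)
$c{\left(9 \right)} \left(-95 + 76\right) = - 10 \left(-95 + 76\right) = \left(-10\right) \left(-19\right) = 190$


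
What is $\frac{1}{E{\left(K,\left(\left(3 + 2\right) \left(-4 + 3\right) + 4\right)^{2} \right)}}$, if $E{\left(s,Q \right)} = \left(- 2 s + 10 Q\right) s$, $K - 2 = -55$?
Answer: $- \frac{1}{6148} \approx -0.00016265$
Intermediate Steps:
$K = -53$ ($K = 2 - 55 = -53$)
$E{\left(s,Q \right)} = s \left(- 2 s + 10 Q\right)$
$\frac{1}{E{\left(K,\left(\left(3 + 2\right) \left(-4 + 3\right) + 4\right)^{2} \right)}} = \frac{1}{2 \left(-53\right) \left(\left(-1\right) \left(-53\right) + 5 \left(\left(3 + 2\right) \left(-4 + 3\right) + 4\right)^{2}\right)} = \frac{1}{2 \left(-53\right) \left(53 + 5 \left(5 \left(-1\right) + 4\right)^{2}\right)} = \frac{1}{2 \left(-53\right) \left(53 + 5 \left(-5 + 4\right)^{2}\right)} = \frac{1}{2 \left(-53\right) \left(53 + 5 \left(-1\right)^{2}\right)} = \frac{1}{2 \left(-53\right) \left(53 + 5 \cdot 1\right)} = \frac{1}{2 \left(-53\right) \left(53 + 5\right)} = \frac{1}{2 \left(-53\right) 58} = \frac{1}{-6148} = - \frac{1}{6148}$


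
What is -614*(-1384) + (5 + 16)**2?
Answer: 850217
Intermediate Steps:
-614*(-1384) + (5 + 16)**2 = 849776 + 21**2 = 849776 + 441 = 850217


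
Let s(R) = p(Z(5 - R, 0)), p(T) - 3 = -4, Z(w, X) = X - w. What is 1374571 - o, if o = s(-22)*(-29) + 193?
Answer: 1374349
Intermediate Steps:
p(T) = -1 (p(T) = 3 - 4 = -1)
s(R) = -1
o = 222 (o = -1*(-29) + 193 = 29 + 193 = 222)
1374571 - o = 1374571 - 1*222 = 1374571 - 222 = 1374349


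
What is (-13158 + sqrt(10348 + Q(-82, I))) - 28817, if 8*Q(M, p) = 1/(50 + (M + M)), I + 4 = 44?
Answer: -41975 + 5*sqrt(21517215)/228 ≈ -41873.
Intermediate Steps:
I = 40 (I = -4 + 44 = 40)
Q(M, p) = 1/(8*(50 + 2*M)) (Q(M, p) = 1/(8*(50 + (M + M))) = 1/(8*(50 + 2*M)))
(-13158 + sqrt(10348 + Q(-82, I))) - 28817 = (-13158 + sqrt(10348 + 1/(16*(25 - 82)))) - 28817 = (-13158 + sqrt(10348 + (1/16)/(-57))) - 28817 = (-13158 + sqrt(10348 + (1/16)*(-1/57))) - 28817 = (-13158 + sqrt(10348 - 1/912)) - 28817 = (-13158 + sqrt(9437375/912)) - 28817 = (-13158 + 5*sqrt(21517215)/228) - 28817 = -41975 + 5*sqrt(21517215)/228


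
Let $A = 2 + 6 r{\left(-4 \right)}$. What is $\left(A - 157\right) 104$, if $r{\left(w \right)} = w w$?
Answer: $-6136$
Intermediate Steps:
$r{\left(w \right)} = w^{2}$
$A = 98$ ($A = 2 + 6 \left(-4\right)^{2} = 2 + 6 \cdot 16 = 2 + 96 = 98$)
$\left(A - 157\right) 104 = \left(98 - 157\right) 104 = \left(-59\right) 104 = -6136$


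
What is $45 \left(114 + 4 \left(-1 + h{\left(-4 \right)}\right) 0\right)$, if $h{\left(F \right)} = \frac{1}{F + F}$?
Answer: $5130$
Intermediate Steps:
$h{\left(F \right)} = \frac{1}{2 F}$
$45 \left(114 + 4 \left(-1 + h{\left(-4 \right)}\right) 0\right) = 45 \left(114 + 4 \left(-1 + \frac{1}{2 \left(-4\right)}\right) 0\right) = 45 \left(114 + 4 \left(-1 + \frac{1}{2} \left(- \frac{1}{4}\right)\right) 0\right) = 45 \left(114 + 4 \left(-1 - \frac{1}{8}\right) 0\right) = 45 \left(114 + 4 \left(- \frac{9}{8}\right) 0\right) = 45 \left(114 - 0\right) = 45 \left(114 + 0\right) = 45 \cdot 114 = 5130$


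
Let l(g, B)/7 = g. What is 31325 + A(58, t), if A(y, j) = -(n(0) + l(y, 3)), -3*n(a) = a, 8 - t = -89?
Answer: 30919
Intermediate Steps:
t = 97 (t = 8 - 1*(-89) = 8 + 89 = 97)
l(g, B) = 7*g
n(a) = -a/3
A(y, j) = -7*y (A(y, j) = -(-1/3*0 + 7*y) = -(0 + 7*y) = -7*y)
31325 + A(58, t) = 31325 - 7*58 = 31325 - 406 = 30919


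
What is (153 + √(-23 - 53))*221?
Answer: 33813 + 442*I*√19 ≈ 33813.0 + 1926.6*I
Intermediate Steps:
(153 + √(-23 - 53))*221 = (153 + √(-76))*221 = (153 + 2*I*√19)*221 = 33813 + 442*I*√19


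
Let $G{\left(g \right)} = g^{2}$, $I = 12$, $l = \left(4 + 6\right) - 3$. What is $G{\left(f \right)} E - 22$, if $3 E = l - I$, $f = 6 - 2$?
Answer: $- \frac{146}{3} \approx -48.667$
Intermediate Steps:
$l = 7$ ($l = 10 - 3 = 7$)
$f = 4$
$E = - \frac{5}{3}$ ($E = \frac{7 - 12}{3} = \frac{1}{3} \left(-5\right) = - \frac{5}{3} \approx -1.6667$)
$G{\left(f \right)} E - 22 = 4^{2} \left(- \frac{5}{3}\right) - 22 = 16 \left(- \frac{5}{3}\right) - 22 = - \frac{80}{3} - 22 = - \frac{146}{3}$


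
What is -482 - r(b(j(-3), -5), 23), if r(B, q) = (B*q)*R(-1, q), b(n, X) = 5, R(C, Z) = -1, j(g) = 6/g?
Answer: -367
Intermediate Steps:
r(B, q) = -B*q (r(B, q) = (B*q)*(-1) = -B*q)
-482 - r(b(j(-3), -5), 23) = -482 - (-1)*5*23 = -482 - 1*(-115) = -482 + 115 = -367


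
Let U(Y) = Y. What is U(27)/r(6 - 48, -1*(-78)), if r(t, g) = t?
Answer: -9/14 ≈ -0.64286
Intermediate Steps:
U(27)/r(6 - 48, -1*(-78)) = 27/(6 - 48) = 27/(-42) = 27*(-1/42) = -9/14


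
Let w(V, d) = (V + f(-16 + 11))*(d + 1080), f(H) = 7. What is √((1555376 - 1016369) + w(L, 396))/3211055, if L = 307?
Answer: √1002471/3211055 ≈ 0.00031181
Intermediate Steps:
w(V, d) = (7 + V)*(1080 + d) (w(V, d) = (V + 7)*(d + 1080) = (7 + V)*(1080 + d))
√((1555376 - 1016369) + w(L, 396))/3211055 = √((1555376 - 1016369) + (7560 + 7*396 + 1080*307 + 307*396))/3211055 = √(539007 + (7560 + 2772 + 331560 + 121572))*(1/3211055) = √(539007 + 463464)*(1/3211055) = √1002471*(1/3211055) = √1002471/3211055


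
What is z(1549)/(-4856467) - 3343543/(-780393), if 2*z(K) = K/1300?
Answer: 715564322404777/167014871423400 ≈ 4.2844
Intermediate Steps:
z(K) = K/2600 (z(K) = (K/1300)/2 = K/2600)
z(1549)/(-4856467) - 3343543/(-780393) = ((1/2600)*1549)/(-4856467) - 3343543/(-780393) = (1549/2600)*(-1/4856467) - 3343543*(-1/780393) = -1549/12626814200 + 3343543/780393 = 715564322404777/167014871423400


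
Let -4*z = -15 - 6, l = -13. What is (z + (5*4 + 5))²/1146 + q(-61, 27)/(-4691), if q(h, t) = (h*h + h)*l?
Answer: 941107811/86014176 ≈ 10.941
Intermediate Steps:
q(h, t) = -13*h - 13*h² (q(h, t) = (h*h + h)*(-13) = (h² + h)*(-13) = (h + h²)*(-13) = -13*h - 13*h²)
z = 21/4 (z = -(-15 - 6)/4 = -¼*(-21) = 21/4 ≈ 5.2500)
(z + (5*4 + 5))²/1146 + q(-61, 27)/(-4691) = (21/4 + (5*4 + 5))²/1146 - 13*(-61)*(1 - 61)/(-4691) = (21/4 + (20 + 5))²*(1/1146) - 13*(-61)*(-60)*(-1/4691) = (21/4 + 25)²*(1/1146) - 47580*(-1/4691) = (121/4)²*(1/1146) + 47580/4691 = (14641/16)*(1/1146) + 47580/4691 = 14641/18336 + 47580/4691 = 941107811/86014176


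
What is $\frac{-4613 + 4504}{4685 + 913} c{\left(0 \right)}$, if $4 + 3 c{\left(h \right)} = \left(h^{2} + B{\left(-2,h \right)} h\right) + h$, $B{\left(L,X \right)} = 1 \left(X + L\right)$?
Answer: $\frac{218}{8397} \approx 0.025962$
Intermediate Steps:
$B{\left(L,X \right)} = L + X$ ($B{\left(L,X \right)} = 1 \left(L + X\right) = L + X$)
$c{\left(h \right)} = - \frac{4}{3} + \frac{h}{3} + \frac{h^{2}}{3} + \frac{h \left(-2 + h\right)}{3}$ ($c{\left(h \right)} = - \frac{4}{3} + \frac{\left(h^{2} + \left(-2 + h\right) h\right) + h}{3} = - \frac{4}{3} + \frac{\left(h^{2} + h \left(-2 + h\right)\right) + h}{3} = - \frac{4}{3} + \frac{h + h^{2} + h \left(-2 + h\right)}{3} = - \frac{4}{3} + \left(\frac{h}{3} + \frac{h^{2}}{3} + \frac{h \left(-2 + h\right)}{3}\right) = - \frac{4}{3} + \frac{h}{3} + \frac{h^{2}}{3} + \frac{h \left(-2 + h\right)}{3}$)
$\frac{-4613 + 4504}{4685 + 913} c{\left(0 \right)} = \frac{-4613 + 4504}{4685 + 913} \left(- \frac{4}{3} - 0 + \frac{2 \cdot 0^{2}}{3}\right) = - \frac{109}{5598} \left(- \frac{4}{3} + 0 + \frac{2}{3} \cdot 0\right) = \left(-109\right) \frac{1}{5598} \left(- \frac{4}{3} + 0 + 0\right) = \left(- \frac{109}{5598}\right) \left(- \frac{4}{3}\right) = \frac{218}{8397}$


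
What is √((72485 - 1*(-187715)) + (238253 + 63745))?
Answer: √562198 ≈ 749.80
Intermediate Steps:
√((72485 - 1*(-187715)) + (238253 + 63745)) = √((72485 + 187715) + 301998) = √(260200 + 301998) = √562198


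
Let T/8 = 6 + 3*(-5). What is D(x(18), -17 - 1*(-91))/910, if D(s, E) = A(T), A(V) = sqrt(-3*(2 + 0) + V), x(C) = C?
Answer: I*sqrt(78)/910 ≈ 0.0097052*I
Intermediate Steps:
T = -72 (T = 8*(6 + 3*(-5)) = 8*(6 - 15) = 8*(-9) = -72)
A(V) = sqrt(-6 + V) (A(V) = sqrt(-3*2 + V) = sqrt(-6 + V))
D(s, E) = I*sqrt(78) (D(s, E) = sqrt(-6 - 72) = sqrt(-78) = I*sqrt(78))
D(x(18), -17 - 1*(-91))/910 = (I*sqrt(78))/910 = (I*sqrt(78))*(1/910) = I*sqrt(78)/910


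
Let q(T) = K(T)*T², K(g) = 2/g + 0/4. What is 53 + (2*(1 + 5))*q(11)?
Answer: 317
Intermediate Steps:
K(g) = 2/g (K(g) = 2/g + 0*(¼) = 2/g + 0 = 2/g)
q(T) = 2*T (q(T) = (2/T)*T² = 2*T)
53 + (2*(1 + 5))*q(11) = 53 + (2*(1 + 5))*(2*11) = 53 + (2*6)*22 = 53 + 12*22 = 53 + 264 = 317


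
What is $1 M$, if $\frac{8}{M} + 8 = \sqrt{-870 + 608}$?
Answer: $- \frac{32}{163} - \frac{4 i \sqrt{262}}{163} \approx -0.19632 - 0.39721 i$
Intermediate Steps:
$M = \frac{8}{-8 + i \sqrt{262}}$ ($M = \frac{8}{-8 + \sqrt{-870 + 608}} = \frac{8}{-8 + \sqrt{-262}} = \frac{8}{-8 + i \sqrt{262}} \approx -0.19632 - 0.39721 i$)
$1 M = 1 \left(- \frac{32}{163} - \frac{4 i \sqrt{262}}{163}\right) = - \frac{32}{163} - \frac{4 i \sqrt{262}}{163}$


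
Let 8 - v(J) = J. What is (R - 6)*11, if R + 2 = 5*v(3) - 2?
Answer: 165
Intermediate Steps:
v(J) = 8 - J
R = 21 (R = -2 + (5*(8 - 1*3) - 2) = -2 + (5*(8 - 3) - 2) = -2 + (5*5 - 2) = -2 + (25 - 2) = -2 + 23 = 21)
(R - 6)*11 = (21 - 6)*11 = 15*11 = 165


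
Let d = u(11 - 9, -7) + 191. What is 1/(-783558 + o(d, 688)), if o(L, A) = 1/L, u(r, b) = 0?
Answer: -191/149659577 ≈ -1.2762e-6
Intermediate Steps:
d = 191 (d = 0 + 191 = 191)
1/(-783558 + o(d, 688)) = 1/(-783558 + 1/191) = 1/(-149659577/191) = -191/149659577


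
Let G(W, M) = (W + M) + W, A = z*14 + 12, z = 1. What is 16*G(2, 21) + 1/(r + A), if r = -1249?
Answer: 489199/1223 ≈ 400.00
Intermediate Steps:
A = 26 (A = 1*14 + 12 = 14 + 12 = 26)
G(W, M) = M + 2*W (G(W, M) = (M + W) + W = M + 2*W)
16*G(2, 21) + 1/(r + A) = 16*(21 + 2*2) + 1/(-1249 + 26) = 16*(21 + 4) + 1/(-1223) = 16*25 - 1/1223 = 400 - 1/1223 = 489199/1223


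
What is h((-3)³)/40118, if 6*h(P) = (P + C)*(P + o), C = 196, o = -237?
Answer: -286/1543 ≈ -0.18535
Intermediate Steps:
h(P) = (-237 + P)*(196 + P)/6 (h(P) = ((P + 196)*(P - 237))/6 = ((196 + P)*(-237 + P))/6 = ((-237 + P)*(196 + P))/6 = (-237 + P)*(196 + P)/6)
h((-3)³)/40118 = (-7742 - 41/6*(-3)³ + ((-3)³)²/6)/40118 = (-7742 - 41/6*(-27) + (⅙)*(-27)²)*(1/40118) = (-7742 + 369/2 + (⅙)*729)*(1/40118) = (-7742 + 369/2 + 243/2)*(1/40118) = -7436*1/40118 = -286/1543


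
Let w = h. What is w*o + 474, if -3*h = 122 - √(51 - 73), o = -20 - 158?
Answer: 23138/3 - 178*I*√22/3 ≈ 7712.7 - 278.3*I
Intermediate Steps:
o = -178
h = -122/3 + I*√22/3 (h = -(122 - √(51 - 73))/3 = -(122 - √(-22))/3 = -(122 - I*√22)/3 = -122/3 + I*√22/3 ≈ -40.667 + 1.5635*I)
w = -122/3 + I*√22/3 ≈ -40.667 + 1.5635*I
w*o + 474 = (-122/3 + I*√22/3)*(-178) + 474 = (21716/3 - 178*I*√22/3) + 474 = 23138/3 - 178*I*√22/3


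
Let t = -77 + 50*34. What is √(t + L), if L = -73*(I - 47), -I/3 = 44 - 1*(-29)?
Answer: √21041 ≈ 145.06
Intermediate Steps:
I = -219 (I = -3*(44 - 1*(-29)) = -3*(44 + 29) = -3*73 = -219)
t = 1623 (t = -77 + 1700 = 1623)
L = 19418 (L = -73*(-219 - 47) = -73*(-266) = 19418)
√(t + L) = √(1623 + 19418) = √21041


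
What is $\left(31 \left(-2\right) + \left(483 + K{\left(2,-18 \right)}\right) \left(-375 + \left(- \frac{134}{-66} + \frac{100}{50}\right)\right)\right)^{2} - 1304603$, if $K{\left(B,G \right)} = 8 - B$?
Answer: $\frac{3984369135421}{121} \approx 3.2929 \cdot 10^{10}$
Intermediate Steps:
$\left(31 \left(-2\right) + \left(483 + K{\left(2,-18 \right)}\right) \left(-375 + \left(- \frac{134}{-66} + \frac{100}{50}\right)\right)\right)^{2} - 1304603 = \left(31 \left(-2\right) + \left(483 + \left(8 - 2\right)\right) \left(-375 + \left(- \frac{134}{-66} + \frac{100}{50}\right)\right)\right)^{2} - 1304603 = \left(-62 + \left(483 + \left(8 - 2\right)\right) \left(-375 + \left(\left(-134\right) \left(- \frac{1}{66}\right) + 100 \cdot \frac{1}{50}\right)\right)\right)^{2} - 1304603 = \left(-62 + \left(483 + 6\right) \left(-375 + \left(\frac{67}{33} + 2\right)\right)\right)^{2} - 1304603 = \left(-62 + 489 \left(-375 + \frac{133}{33}\right)\right)^{2} - 1304603 = \left(-62 + 489 \left(- \frac{12242}{33}\right)\right)^{2} - 1304603 = \left(-62 - \frac{1995446}{11}\right)^{2} - 1304603 = \left(- \frac{1996128}{11}\right)^{2} - 1304603 = \frac{3984526992384}{121} - 1304603 = \frac{3984369135421}{121}$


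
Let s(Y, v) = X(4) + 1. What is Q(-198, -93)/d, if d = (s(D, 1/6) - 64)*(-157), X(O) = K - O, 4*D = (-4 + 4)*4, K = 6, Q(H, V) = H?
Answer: -198/9577 ≈ -0.020675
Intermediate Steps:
D = 0 (D = ((-4 + 4)*4)/4 = (0*4)/4 = (¼)*0 = 0)
X(O) = 6 - O
s(Y, v) = 3 (s(Y, v) = (6 - 1*4) + 1 = (6 - 4) + 1 = 2 + 1 = 3)
d = 9577 (d = (3 - 64)*(-157) = -61*(-157) = 9577)
Q(-198, -93)/d = -198/9577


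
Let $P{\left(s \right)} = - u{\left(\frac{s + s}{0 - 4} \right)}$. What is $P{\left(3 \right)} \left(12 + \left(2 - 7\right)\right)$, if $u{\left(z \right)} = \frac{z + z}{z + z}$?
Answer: $-7$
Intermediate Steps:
$u{\left(z \right)} = 1$ ($u{\left(z \right)} = \frac{2 z}{2 z} = 2 z \frac{1}{2 z} = 1$)
$P{\left(s \right)} = -1$ ($P{\left(s \right)} = \left(-1\right) 1 = -1$)
$P{\left(3 \right)} \left(12 + \left(2 - 7\right)\right) = - (12 + \left(2 - 7\right)) = - (12 - 5) = \left(-1\right) 7 = -7$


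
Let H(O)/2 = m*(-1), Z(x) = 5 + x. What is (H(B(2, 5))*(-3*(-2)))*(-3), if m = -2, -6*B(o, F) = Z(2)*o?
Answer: -72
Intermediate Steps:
B(o, F) = -7*o/6 (B(o, F) = -(5 + 2)*o/6 = -7*o/6)
H(O) = 4 (H(O) = 2*(-2*(-1)) = 2*2 = 4)
(H(B(2, 5))*(-3*(-2)))*(-3) = (4*(-3*(-2)))*(-3) = (4*6)*(-3) = 24*(-3) = -72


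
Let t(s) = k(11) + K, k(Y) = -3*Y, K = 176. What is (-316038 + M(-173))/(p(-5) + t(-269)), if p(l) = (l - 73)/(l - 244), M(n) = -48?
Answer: -8745046/3965 ≈ -2205.6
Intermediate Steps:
p(l) = (-73 + l)/(-244 + l)
t(s) = 143 (t(s) = -3*11 + 176 = -33 + 176 = 143)
(-316038 + M(-173))/(p(-5) + t(-269)) = (-316038 - 48)/((-73 - 5)/(-244 - 5) + 143) = -316086/(-78/(-249) + 143) = -316086/(-1/249*(-78) + 143) = -316086/(26/83 + 143) = -316086/11895/83 = -316086*83/11895 = -8745046/3965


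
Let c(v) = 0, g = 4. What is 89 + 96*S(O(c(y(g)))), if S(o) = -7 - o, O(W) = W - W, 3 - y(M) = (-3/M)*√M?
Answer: -583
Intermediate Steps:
y(M) = 3 + 3/√M (y(M) = 3 - (-3/M)*√M = 3 - (-3)/√M = 3 + 3/√M)
O(W) = 0
89 + 96*S(O(c(y(g)))) = 89 + 96*(-7 - 1*0) = 89 + 96*(-7 + 0) = 89 + 96*(-7) = 89 - 672 = -583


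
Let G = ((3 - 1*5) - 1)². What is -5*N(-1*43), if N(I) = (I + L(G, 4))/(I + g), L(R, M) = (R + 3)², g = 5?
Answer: 505/38 ≈ 13.289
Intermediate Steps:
G = 9 (G = ((3 - 5) - 1)² = (-2 - 1)² = (-3)² = 9)
L(R, M) = (3 + R)²
N(I) = (144 + I)/(5 + I) (N(I) = (I + (3 + 9)²)/(I + 5) = (I + 12²)/(5 + I) = (I + 144)/(5 + I) = (144 + I)/(5 + I))
-5*N(-1*43) = -5*(144 - 1*43)/(5 - 1*43) = -5*(144 - 43)/(5 - 43) = -5*101/(-38) = -(-5)*101/38 = -5*(-101/38) = 505/38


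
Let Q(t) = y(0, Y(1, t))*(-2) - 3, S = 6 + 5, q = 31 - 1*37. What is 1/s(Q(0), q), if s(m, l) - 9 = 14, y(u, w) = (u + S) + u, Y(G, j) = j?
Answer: 1/23 ≈ 0.043478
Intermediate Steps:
q = -6 (q = 31 - 37 = -6)
S = 11
y(u, w) = 11 + 2*u (y(u, w) = (u + 11) + u = (11 + u) + u = 11 + 2*u)
Q(t) = -25 (Q(t) = (11 + 2*0)*(-2) - 3 = (11 + 0)*(-2) - 3 = 11*(-2) - 3 = -22 - 3 = -25)
s(m, l) = 23 (s(m, l) = 9 + 14 = 23)
1/s(Q(0), q) = 1/23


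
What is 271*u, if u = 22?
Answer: 5962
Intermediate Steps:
271*u = 271*22 = 5962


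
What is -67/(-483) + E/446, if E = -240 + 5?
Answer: -83623/215418 ≈ -0.38819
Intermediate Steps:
E = -235
-67/(-483) + E/446 = -67/(-483) - 235/446 = -67*(-1/483) - 235*1/446 = 67/483 - 235/446 = -83623/215418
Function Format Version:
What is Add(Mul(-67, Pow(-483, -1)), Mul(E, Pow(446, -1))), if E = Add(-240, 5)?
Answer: Rational(-83623, 215418) ≈ -0.38819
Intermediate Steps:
E = -235
Add(Mul(-67, Pow(-483, -1)), Mul(E, Pow(446, -1))) = Add(Mul(-67, Pow(-483, -1)), Mul(-235, Pow(446, -1))) = Add(Mul(-67, Rational(-1, 483)), Mul(-235, Rational(1, 446))) = Add(Rational(67, 483), Rational(-235, 446)) = Rational(-83623, 215418)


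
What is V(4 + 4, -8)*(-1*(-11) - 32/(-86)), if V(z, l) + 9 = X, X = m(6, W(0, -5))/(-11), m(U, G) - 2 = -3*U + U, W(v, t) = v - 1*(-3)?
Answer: -43521/473 ≈ -92.011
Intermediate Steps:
W(v, t) = 3 + v (W(v, t) = v + 3 = 3 + v)
m(U, G) = 2 - 2*U (m(U, G) = 2 + (-3*U + U) = 2 - 2*U)
X = 10/11 (X = (2 - 2*6)/(-11) = (2 - 12)*(-1/11) = -10*(-1/11) = 10/11 ≈ 0.90909)
V(z, l) = -89/11 (V(z, l) = -9 + 10/11 = -89/11)
V(4 + 4, -8)*(-1*(-11) - 32/(-86)) = -89*(-1*(-11) - 32/(-86))/11 = -89*(11 - 32*(-1/86))/11 = -89*(11 + 16/43)/11 = -89/11*489/43 = -43521/473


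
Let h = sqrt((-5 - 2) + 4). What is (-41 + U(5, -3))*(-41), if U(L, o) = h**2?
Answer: 1804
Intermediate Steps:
h = I*sqrt(3) (h = sqrt(-7 + 4) = sqrt(-3) = I*sqrt(3) ≈ 1.732*I)
U(L, o) = -3 (U(L, o) = (I*sqrt(3))**2 = -3)
(-41 + U(5, -3))*(-41) = (-41 - 3)*(-41) = -44*(-41) = 1804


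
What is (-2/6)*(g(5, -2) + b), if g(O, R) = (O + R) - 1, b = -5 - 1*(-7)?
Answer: -4/3 ≈ -1.3333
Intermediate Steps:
b = 2 (b = -5 + 7 = 2)
g(O, R) = -1 + O + R
(-2/6)*(g(5, -2) + b) = (-2/6)*((-1 + 5 - 2) + 2) = (-2*⅙)*(2 + 2) = -⅓*4 = -4/3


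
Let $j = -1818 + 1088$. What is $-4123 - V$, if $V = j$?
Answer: $-3393$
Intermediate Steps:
$j = -730$
$V = -730$
$-4123 - V = -4123 - -730 = -4123 + 730 = -3393$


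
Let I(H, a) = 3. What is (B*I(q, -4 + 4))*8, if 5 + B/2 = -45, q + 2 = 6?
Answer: -2400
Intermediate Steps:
q = 4 (q = -2 + 6 = 4)
B = -100 (B = -10 + 2*(-45) = -10 - 90 = -100)
(B*I(q, -4 + 4))*8 = -100*3*8 = -300*8 = -2400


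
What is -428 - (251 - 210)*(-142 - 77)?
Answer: 8551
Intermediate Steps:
-428 - (251 - 210)*(-142 - 77) = -428 - 41*(-219) = -428 - 1*(-8979) = -428 + 8979 = 8551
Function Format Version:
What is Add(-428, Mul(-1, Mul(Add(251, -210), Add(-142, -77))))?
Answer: 8551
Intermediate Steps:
Add(-428, Mul(-1, Mul(Add(251, -210), Add(-142, -77)))) = Add(-428, Mul(-1, Mul(41, -219))) = Add(-428, Mul(-1, -8979)) = Add(-428, 8979) = 8551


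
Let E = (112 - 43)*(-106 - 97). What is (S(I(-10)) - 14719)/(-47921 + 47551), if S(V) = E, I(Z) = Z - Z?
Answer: 14363/185 ≈ 77.638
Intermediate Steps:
I(Z) = 0
E = -14007 (E = 69*(-203) = -14007)
S(V) = -14007
(S(I(-10)) - 14719)/(-47921 + 47551) = (-14007 - 14719)/(-47921 + 47551) = -28726/(-370) = -28726*(-1/370) = 14363/185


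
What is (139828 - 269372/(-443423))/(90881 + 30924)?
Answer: 62003220616/54011138515 ≈ 1.1480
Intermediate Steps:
(139828 - 269372/(-443423))/(90881 + 30924) = (139828 - 269372*(-1/443423))/121805 = (139828 + 269372/443423)*(1/121805) = (62003220616/443423)*(1/121805) = 62003220616/54011138515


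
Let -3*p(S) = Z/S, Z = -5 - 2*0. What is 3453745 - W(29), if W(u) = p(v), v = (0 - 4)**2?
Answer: 165779755/48 ≈ 3.4537e+6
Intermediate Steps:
Z = -5 (Z = -5 + 0 = -5)
v = 16 (v = (-4)**2 = 16)
p(S) = 5/(3*S) (p(S) = -(-5)/(3*S) = 5/(3*S))
W(u) = 5/48 (W(u) = (5/3)/16 = (5/3)*(1/16) = 5/48)
3453745 - W(29) = 3453745 - 1*5/48 = 3453745 - 5/48 = 165779755/48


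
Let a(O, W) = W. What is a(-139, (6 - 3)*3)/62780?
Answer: 9/62780 ≈ 0.00014336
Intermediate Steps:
a(-139, (6 - 3)*3)/62780 = ((6 - 3)*3)/62780 = (3*3)*(1/62780) = 9*(1/62780) = 9/62780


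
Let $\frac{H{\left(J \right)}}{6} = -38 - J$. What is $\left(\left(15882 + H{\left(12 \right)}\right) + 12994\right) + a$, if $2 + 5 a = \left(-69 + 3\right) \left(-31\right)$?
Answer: $\frac{144924}{5} \approx 28985.0$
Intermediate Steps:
$H{\left(J \right)} = -228 - 6 J$ ($H{\left(J \right)} = 6 \left(-38 - J\right) = -228 - 6 J$)
$a = \frac{2044}{5}$ ($a = - \frac{2}{5} + \frac{\left(-69 + 3\right) \left(-31\right)}{5} = - \frac{2}{5} + \frac{\left(-66\right) \left(-31\right)}{5} = - \frac{2}{5} + \frac{1}{5} \cdot 2046 = - \frac{2}{5} + \frac{2046}{5} = \frac{2044}{5} \approx 408.8$)
$\left(\left(15882 + H{\left(12 \right)}\right) + 12994\right) + a = \left(\left(15882 - 300\right) + 12994\right) + \frac{2044}{5} = \left(15582 + 12994\right) + \frac{2044}{5} = 28576 + \frac{2044}{5} = \frac{144924}{5}$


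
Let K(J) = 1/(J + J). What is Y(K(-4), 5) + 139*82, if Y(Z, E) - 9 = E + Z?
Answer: 91295/8 ≈ 11412.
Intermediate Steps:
K(J) = 1/(2*J)
Y(Z, E) = 9 + E + Z (Y(Z, E) = 9 + (E + Z) = 9 + E + Z)
Y(K(-4), 5) + 139*82 = (9 + 5 + (1/2)/(-4)) + 139*82 = (9 + 5 + (1/2)*(-1/4)) + 11398 = (9 + 5 - 1/8) + 11398 = 111/8 + 11398 = 91295/8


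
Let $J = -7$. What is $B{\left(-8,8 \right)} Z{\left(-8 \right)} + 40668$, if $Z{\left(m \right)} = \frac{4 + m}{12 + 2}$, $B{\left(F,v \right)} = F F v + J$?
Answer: $\frac{283666}{7} \approx 40524.0$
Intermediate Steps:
$B{\left(F,v \right)} = -7 + v F^{2}$ ($B{\left(F,v \right)} = F F v - 7 = F^{2} v - 7 = v F^{2} - 7 = -7 + v F^{2}$)
$Z{\left(m \right)} = \frac{2}{7} + \frac{m}{14}$ ($Z{\left(m \right)} = \frac{4 + m}{14} = \left(4 + m\right) \frac{1}{14} = \frac{2}{7} + \frac{m}{14}$)
$B{\left(-8,8 \right)} Z{\left(-8 \right)} + 40668 = \left(-7 + 8 \left(-8\right)^{2}\right) \left(\frac{2}{7} + \frac{1}{14} \left(-8\right)\right) + 40668 = \left(-7 + 8 \cdot 64\right) \left(\frac{2}{7} - \frac{4}{7}\right) + 40668 = \left(-7 + 512\right) \left(- \frac{2}{7}\right) + 40668 = 505 \left(- \frac{2}{7}\right) + 40668 = - \frac{1010}{7} + 40668 = \frac{283666}{7}$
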